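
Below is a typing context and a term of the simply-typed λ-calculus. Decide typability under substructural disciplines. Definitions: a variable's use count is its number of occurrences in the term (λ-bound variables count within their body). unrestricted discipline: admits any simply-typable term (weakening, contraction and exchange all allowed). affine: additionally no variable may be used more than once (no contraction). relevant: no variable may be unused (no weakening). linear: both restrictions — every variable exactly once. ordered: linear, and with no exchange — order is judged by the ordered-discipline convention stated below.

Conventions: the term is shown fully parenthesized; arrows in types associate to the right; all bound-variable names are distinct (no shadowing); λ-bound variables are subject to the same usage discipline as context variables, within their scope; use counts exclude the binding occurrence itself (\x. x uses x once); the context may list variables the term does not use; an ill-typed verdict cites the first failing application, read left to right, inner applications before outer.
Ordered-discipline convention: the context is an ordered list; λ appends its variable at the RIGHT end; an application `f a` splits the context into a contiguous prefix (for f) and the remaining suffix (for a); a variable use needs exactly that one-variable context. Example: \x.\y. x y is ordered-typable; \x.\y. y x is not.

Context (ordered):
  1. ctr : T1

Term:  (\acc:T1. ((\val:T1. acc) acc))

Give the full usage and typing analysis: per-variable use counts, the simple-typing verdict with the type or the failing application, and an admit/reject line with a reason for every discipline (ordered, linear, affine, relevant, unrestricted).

counts: ctr: 0×, acc [bound]: 2×, val [bound]: 0×
use order (left to right): acc, acc
typing: ✓ — T1 → T1
ordered ✗ (acc ×2 used more than once (contraction); ctr, val never used (weakening))
linear ✗ (acc ×2 used more than once (contraction); ctr, val never used (weakening))
affine ✗ (acc ×2 used more than once (contraction))
relevant ✗ (ctr, val never used (weakening))
unrestricted ✓ (typability at T1 → T1 is all that's needed)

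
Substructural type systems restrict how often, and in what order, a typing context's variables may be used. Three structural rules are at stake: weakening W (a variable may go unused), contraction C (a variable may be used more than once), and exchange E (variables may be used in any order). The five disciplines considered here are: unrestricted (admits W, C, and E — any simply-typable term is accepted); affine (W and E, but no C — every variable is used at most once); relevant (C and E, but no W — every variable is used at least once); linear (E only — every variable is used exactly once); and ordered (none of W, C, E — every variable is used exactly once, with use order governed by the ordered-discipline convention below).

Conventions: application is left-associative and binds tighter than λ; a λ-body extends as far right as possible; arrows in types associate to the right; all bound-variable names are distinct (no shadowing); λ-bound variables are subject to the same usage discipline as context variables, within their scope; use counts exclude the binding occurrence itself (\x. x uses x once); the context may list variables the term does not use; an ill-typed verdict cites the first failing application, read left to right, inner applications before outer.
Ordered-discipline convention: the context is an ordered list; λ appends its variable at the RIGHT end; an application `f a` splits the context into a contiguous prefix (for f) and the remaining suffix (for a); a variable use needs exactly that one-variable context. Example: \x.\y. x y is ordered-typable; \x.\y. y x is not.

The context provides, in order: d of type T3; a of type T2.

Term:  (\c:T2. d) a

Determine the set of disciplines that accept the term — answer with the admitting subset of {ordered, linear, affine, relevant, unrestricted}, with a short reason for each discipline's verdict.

accepted by: affine, unrestricted
counts: d=1; a=1; c (λ-bound)=0
left-to-right use order: d, a
typing: well-typed — term : T3
ordered: ✗, needs weakening: c unused
linear: ✗, needs weakening: c unused
affine: ✓, none of d, a, c used more than once
relevant: ✗, needs weakening: c unused
unrestricted: ✓, typability at T3 is all that's needed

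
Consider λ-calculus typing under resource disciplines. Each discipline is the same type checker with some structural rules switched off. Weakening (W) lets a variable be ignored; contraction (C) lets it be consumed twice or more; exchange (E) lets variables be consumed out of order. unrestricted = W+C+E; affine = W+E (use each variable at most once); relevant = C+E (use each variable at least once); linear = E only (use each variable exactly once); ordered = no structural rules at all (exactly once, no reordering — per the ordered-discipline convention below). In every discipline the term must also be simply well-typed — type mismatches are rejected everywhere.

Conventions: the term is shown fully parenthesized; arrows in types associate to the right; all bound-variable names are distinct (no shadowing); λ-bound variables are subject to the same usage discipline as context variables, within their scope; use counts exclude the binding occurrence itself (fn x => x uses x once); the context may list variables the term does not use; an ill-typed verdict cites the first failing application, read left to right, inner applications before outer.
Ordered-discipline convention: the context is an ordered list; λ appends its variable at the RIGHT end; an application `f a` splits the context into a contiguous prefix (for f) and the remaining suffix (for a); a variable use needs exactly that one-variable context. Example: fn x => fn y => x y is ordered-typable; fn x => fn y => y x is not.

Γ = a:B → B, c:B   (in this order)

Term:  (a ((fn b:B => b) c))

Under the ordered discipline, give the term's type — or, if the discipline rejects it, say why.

term : B
variable uses: a=1; c=1; b [bound]=1
uses in reading order: a, b, c
typing: the term checks, with type B
all disciplines: ordered ✓; linear ✓; affine ✓; relevant ✓; unrestricted ✓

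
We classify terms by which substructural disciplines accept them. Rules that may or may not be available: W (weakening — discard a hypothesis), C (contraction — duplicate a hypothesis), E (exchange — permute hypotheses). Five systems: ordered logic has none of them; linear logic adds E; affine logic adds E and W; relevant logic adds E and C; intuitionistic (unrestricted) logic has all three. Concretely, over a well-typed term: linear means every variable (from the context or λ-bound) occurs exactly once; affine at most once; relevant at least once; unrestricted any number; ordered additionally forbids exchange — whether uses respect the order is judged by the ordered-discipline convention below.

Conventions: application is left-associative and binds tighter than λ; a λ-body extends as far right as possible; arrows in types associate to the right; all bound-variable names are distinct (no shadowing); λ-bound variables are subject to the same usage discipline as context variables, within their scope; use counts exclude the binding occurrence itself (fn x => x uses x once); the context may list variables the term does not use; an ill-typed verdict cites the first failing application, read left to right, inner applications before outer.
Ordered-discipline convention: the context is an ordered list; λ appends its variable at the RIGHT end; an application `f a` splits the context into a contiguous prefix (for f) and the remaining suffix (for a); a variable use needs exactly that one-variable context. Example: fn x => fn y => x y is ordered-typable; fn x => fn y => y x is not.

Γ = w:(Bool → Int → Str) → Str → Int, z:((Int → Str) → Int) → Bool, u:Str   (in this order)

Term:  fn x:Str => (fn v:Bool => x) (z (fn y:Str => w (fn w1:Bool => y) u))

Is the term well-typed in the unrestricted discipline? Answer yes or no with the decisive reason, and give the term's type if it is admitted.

no — not simply typable
counts: w: 1×, z: 1×, u: 1×, x [bound]: 1×, v [bound]: 0×, y [bound]: 1×, w1 [bound]: 0×
uses in reading order: x, z, w, y, u
typing: ill-typed: an argument Bool → Str mismatches the expected Bool → Int → Str
across the five disciplines: ordered ✗ | linear ✗ | affine ✗ | relevant ✗ | unrestricted ✗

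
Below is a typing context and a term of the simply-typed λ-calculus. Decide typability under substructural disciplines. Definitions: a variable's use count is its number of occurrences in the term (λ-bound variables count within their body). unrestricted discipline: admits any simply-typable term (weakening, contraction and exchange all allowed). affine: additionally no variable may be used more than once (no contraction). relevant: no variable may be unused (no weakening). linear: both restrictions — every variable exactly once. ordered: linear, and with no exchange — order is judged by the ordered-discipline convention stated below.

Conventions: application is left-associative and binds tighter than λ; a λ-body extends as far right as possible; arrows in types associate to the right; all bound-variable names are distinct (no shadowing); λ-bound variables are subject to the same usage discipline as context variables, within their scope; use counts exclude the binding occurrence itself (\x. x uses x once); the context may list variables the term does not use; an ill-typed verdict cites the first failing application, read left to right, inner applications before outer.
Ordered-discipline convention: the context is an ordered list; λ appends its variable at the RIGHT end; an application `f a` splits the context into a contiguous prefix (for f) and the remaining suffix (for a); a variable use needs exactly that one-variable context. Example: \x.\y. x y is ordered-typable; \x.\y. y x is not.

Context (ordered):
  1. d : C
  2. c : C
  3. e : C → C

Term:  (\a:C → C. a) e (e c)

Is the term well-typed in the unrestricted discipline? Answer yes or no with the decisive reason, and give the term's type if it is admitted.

yes — typability at C is all that's needed; term : C
use counts: d=0, c=1, e=2, a (bound)=1
use order (left to right): a, e, e, c
typing: the term checks, with type C
all disciplines: ordered ✗ | linear ✗ | affine ✗ | relevant ✗ | unrestricted ✓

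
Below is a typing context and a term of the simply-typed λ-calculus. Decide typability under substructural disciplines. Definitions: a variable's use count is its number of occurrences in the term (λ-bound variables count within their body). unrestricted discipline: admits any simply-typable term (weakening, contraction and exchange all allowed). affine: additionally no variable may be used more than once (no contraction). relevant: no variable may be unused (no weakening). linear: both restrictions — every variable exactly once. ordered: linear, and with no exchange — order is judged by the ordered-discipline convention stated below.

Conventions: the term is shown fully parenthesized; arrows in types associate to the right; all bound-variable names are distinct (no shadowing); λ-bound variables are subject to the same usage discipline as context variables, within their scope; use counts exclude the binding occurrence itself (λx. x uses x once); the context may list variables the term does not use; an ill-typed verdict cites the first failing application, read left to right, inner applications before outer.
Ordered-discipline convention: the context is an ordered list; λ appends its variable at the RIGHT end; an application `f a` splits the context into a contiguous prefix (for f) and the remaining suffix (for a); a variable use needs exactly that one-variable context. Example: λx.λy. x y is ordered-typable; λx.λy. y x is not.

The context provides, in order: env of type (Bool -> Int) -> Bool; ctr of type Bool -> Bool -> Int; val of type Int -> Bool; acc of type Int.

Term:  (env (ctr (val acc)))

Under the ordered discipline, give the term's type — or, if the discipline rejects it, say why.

term : Bool
usage: env=1, ctr=1, val=1, acc=1
use order (left to right): env, ctr, val, acc
typing: well-typed at Bool
per-discipline verdicts: ordered ✓ | linear ✓ | affine ✓ | relevant ✓ | unrestricted ✓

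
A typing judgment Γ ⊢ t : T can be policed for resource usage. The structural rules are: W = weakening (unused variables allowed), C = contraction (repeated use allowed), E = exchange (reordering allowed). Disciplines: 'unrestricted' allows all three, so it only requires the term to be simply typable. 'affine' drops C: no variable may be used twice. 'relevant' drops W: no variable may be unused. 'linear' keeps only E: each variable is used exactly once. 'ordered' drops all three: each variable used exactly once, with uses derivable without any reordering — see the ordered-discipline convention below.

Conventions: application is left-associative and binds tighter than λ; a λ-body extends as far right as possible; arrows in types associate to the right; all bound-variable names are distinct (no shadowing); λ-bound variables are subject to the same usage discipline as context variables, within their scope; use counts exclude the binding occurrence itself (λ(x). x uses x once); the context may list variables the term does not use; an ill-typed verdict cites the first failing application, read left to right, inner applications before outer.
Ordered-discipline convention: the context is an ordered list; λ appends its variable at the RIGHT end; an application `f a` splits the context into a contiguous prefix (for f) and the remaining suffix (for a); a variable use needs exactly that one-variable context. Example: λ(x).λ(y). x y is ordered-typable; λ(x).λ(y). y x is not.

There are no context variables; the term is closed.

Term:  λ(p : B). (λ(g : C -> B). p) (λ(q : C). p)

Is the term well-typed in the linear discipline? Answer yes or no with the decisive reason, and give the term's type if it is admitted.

no — needs contraction — p ×2; g, q never used (weakening)
usage: p (λ-bound)=2, g (λ-bound)=0, q (λ-bound)=0
order of uses: p, p
typing: the term checks, with type B -> B
summary: ordered ✗; linear ✗; affine ✗; relevant ✗; unrestricted ✓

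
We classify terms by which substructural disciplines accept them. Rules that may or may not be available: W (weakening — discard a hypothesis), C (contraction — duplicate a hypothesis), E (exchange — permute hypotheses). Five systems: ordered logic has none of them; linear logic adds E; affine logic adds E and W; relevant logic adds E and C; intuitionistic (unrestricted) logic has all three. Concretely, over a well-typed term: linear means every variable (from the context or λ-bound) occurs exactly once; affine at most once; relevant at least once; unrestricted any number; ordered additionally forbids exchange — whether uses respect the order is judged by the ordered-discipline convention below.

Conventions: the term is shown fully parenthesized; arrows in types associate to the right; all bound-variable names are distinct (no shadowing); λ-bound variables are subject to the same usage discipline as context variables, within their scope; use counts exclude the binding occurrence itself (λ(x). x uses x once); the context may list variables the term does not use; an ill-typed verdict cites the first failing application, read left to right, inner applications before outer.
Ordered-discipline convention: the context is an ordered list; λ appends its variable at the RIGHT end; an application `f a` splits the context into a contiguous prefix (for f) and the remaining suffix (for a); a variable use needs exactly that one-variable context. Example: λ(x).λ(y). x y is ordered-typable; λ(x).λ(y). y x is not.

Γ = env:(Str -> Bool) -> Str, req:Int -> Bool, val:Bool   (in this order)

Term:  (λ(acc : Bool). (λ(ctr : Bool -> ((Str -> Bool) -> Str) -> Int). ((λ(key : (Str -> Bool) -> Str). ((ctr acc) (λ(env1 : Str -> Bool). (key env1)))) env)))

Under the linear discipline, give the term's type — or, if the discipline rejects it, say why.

not well-typed under linear — needs weakening: req, val unused
counts: env: 1, req: 0, val: 0, acc (λ-bound): 1, ctr (λ-bound): 1, key (λ-bound): 1, env1 (λ-bound): 1
left-to-right use order: ctr, acc, key, env1, env
typing: well-typed — term : Bool -> (Bool -> ((Str -> Bool) -> Str) -> Int) -> Int
per-discipline verdicts: ordered ✗ | linear ✗ | affine ✓ | relevant ✗ | unrestricted ✓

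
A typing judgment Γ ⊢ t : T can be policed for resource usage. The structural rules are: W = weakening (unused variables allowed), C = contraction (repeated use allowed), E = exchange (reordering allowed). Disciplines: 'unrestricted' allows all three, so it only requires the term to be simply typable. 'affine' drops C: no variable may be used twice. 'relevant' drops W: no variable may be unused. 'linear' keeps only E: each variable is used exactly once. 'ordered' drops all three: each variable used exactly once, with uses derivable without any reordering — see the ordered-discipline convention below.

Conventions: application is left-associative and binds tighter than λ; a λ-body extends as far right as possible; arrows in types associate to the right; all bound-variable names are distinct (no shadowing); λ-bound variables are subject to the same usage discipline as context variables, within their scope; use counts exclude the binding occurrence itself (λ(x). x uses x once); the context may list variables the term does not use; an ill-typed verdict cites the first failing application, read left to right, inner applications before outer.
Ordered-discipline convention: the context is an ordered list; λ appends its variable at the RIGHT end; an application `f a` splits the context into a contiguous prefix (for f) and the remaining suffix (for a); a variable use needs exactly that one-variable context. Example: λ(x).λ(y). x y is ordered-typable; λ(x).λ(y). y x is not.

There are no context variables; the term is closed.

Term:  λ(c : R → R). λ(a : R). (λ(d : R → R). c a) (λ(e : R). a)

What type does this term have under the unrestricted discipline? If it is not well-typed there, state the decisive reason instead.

term : (R → R) → R → R
variable uses: c (λ-bound): 1; a (λ-bound): 2; d (λ-bound): 0; e (λ-bound): 0
left-to-right use order: c, a, a
typing: ✓ — (R → R) → R → R
across the five disciplines: ordered ✗, linear ✗, affine ✗, relevant ✗, unrestricted ✓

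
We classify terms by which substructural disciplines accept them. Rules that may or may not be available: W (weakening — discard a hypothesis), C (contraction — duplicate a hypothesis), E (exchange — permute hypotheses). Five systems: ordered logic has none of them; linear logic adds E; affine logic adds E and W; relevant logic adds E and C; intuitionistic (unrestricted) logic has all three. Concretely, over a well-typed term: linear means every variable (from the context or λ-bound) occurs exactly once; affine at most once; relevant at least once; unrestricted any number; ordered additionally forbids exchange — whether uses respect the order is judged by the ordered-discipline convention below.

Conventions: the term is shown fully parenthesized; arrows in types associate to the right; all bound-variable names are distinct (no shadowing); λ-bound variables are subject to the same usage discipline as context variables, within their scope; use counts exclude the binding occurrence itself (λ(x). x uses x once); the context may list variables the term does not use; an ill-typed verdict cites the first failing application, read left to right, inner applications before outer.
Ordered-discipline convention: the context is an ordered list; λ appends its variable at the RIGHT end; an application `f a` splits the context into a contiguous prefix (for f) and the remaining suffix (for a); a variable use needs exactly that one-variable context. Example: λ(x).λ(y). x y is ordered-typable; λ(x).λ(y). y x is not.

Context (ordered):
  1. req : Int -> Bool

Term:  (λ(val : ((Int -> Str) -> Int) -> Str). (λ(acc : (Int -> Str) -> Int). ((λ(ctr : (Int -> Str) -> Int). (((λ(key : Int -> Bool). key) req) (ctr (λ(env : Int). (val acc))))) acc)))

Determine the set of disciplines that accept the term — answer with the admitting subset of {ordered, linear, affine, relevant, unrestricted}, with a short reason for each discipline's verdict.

admitted in: unrestricted
counts: req ×1, val (bound) ×1, acc (bound) ×2, ctr (bound) ×1, key (bound) ×1, env (bound) ×0
uses in reading order: key, req, ctr, val, acc, acc
typing: ✓ — (((Int -> Str) -> Int) -> Str) -> ((Int -> Str) -> Int) -> Bool
ordered: ✗ — acc ×2 used more than once (contraction); env never used (weakening)
linear: ✗ — acc ×2 used more than once (contraction); env never used (weakening)
affine: ✗ — acc ×2 used more than once (contraction)
relevant: ✗ — env never used (weakening)
unrestricted: ✓ — well-typed at (((Int -> Str) -> Int) -> Str) -> ((Int -> Str) -> Int) -> Bool; no restrictions here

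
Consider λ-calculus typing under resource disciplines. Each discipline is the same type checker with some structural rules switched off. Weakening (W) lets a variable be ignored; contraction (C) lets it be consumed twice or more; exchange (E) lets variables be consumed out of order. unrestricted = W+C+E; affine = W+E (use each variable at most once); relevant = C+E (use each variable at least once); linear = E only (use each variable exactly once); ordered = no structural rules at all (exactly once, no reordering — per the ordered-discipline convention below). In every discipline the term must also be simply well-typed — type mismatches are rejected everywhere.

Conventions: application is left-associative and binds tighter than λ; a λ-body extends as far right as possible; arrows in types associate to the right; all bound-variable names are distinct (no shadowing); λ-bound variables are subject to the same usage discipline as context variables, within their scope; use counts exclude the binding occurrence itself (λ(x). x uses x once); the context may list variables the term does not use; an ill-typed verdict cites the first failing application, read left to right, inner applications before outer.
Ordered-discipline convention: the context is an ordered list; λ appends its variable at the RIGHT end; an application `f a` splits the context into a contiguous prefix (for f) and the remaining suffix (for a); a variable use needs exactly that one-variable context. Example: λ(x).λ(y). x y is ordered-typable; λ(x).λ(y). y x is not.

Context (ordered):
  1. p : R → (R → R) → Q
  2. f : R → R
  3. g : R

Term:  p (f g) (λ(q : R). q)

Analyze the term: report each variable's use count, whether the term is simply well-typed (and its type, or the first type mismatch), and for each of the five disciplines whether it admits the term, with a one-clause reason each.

counts: p=1; f=1; g=1; q [bound]=1
left-to-right use order: p, f, g, q
typing: well-typed — term : Q
ordered: ✓, single-use (p, f, g, q), ordered derivation ok
linear: ✓, p, f, g, q: one use apiece
affine: ✓, no duplicate uses among p, f, g, q
relevant: ✓, every one of p, f, g, q appears
unrestricted: ✓, type-checks (Q) and nothing is barred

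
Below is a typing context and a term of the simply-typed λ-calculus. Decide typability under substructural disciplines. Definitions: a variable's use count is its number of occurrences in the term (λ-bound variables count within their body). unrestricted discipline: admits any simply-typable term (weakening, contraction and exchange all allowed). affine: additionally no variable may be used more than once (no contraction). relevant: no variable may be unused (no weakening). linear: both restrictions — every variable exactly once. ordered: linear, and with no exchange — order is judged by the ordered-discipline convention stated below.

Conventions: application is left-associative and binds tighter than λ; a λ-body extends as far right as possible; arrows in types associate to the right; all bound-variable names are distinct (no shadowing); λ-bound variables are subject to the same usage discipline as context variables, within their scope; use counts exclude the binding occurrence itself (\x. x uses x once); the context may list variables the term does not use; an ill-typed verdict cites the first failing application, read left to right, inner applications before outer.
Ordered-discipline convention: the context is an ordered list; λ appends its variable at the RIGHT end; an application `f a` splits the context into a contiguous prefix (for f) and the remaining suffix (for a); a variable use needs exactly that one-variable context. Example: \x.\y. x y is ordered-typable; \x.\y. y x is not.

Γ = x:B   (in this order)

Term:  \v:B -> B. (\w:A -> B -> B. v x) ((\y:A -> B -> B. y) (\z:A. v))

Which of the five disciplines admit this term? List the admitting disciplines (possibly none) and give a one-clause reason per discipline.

admitted by: unrestricted
variable uses: x=1, v (λ-bound)=2, w (λ-bound)=0, y (λ-bound)=1, z (λ-bound)=0
left-to-right use order: v, x, y, v
typing: well-typed — term : (B -> B) -> B
ordered: ✗ — v ×2 used more than once (contraction); needs weakening: w, z unused
linear: ✗ — v ×2 used more than once (contraction); needs weakening: w, z unused
affine: ✗ — v ×2 used more than once (contraction)
relevant: ✗ — needs weakening: w, z unused
unrestricted: ✓ — well-typed at (B -> B) -> B; no restrictions here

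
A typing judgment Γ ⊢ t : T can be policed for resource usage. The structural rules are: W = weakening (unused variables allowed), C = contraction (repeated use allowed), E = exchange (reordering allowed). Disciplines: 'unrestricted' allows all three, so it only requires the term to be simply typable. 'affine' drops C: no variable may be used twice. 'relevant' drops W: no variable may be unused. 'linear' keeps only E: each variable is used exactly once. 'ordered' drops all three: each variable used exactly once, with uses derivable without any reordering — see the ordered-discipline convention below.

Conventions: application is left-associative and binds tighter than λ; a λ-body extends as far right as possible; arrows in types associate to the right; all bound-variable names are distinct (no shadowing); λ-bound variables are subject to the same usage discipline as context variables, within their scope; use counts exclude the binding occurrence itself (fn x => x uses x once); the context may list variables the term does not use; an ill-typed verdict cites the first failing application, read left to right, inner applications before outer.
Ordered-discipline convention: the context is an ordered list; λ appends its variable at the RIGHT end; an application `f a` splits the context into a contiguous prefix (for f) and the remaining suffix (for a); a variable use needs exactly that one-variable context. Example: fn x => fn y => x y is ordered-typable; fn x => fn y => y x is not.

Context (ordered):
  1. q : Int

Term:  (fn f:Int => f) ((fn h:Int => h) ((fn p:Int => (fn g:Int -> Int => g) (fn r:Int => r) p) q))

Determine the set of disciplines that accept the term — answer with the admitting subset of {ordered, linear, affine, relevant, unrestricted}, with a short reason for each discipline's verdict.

admitting disciplines: ordered, linear, affine, relevant, unrestricted
variable uses: q ×1; f [bound] ×1; h [bound] ×1; p [bound] ×1; g [bound] ×1; r [bound] ×1
uses in reading order: f, h, g, r, p, q
typing: well-typed at Int
ordered: ✓ — q, f, h, p, g, r: once each, no exchange needed
linear: ✓ — single use per variable (q, f, h, p, g, r)
affine: ✓ — q, f, h, p, g, r: no repeats, contraction unneeded
relevant: ✓ — none of q, f, h, p, g, r goes unused
unrestricted: ✓ — type-checks (Int) and nothing is barred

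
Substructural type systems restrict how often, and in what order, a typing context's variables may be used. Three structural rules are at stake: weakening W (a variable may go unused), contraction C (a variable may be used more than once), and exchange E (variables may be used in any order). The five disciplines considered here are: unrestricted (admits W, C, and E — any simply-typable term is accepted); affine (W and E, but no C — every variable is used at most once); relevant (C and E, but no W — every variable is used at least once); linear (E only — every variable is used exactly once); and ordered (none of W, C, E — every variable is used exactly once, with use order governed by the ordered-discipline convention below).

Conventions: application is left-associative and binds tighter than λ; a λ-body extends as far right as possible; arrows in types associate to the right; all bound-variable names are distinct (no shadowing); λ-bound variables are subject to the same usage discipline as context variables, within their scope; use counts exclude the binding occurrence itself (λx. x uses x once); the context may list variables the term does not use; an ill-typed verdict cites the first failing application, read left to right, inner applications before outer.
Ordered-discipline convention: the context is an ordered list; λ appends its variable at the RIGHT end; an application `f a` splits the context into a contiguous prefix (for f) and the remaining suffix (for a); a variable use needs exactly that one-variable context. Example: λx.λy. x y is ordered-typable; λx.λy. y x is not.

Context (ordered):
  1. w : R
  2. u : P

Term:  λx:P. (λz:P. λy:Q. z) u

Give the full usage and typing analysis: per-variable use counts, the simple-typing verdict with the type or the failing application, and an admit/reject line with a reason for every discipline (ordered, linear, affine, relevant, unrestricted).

counts: w: 0; u: 1; x [bound]: 0; z [bound]: 1; y [bound]: 0
left-to-right use order: z, u
typing: ✓ — P → Q → P
ordered: ✗ — w, x, y left unused
linear: ✗ — w, x, y left unused
affine: ✓ — at most one use each (w, u, x, z, y)
relevant: ✗ — w, x, y left unused
unrestricted: ✓ — well-typed at P → Q → P; no restrictions here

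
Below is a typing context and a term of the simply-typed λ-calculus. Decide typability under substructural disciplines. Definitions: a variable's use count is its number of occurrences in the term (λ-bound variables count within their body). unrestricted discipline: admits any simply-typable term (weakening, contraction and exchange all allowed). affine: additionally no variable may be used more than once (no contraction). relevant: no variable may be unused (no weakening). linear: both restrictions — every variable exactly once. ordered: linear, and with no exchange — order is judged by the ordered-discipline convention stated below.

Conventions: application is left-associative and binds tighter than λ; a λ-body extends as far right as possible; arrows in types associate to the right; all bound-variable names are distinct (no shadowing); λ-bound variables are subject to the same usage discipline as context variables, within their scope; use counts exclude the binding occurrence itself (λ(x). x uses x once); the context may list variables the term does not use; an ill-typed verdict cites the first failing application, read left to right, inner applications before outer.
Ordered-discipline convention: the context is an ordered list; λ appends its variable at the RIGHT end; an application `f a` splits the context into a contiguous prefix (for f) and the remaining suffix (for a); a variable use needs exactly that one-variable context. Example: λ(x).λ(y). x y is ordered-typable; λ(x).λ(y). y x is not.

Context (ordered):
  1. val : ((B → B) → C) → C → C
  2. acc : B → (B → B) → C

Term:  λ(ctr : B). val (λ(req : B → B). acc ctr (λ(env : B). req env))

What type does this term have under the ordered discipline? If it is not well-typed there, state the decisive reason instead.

term : B → C → C
use counts: val=1; acc=1; ctr (bound)=1; req (bound)=1; env (bound)=1
uses in reading order: val, acc, ctr, req, env
typing: well-typed at B → C → C
across the five disciplines: ordered ✓, linear ✓, affine ✓, relevant ✓, unrestricted ✓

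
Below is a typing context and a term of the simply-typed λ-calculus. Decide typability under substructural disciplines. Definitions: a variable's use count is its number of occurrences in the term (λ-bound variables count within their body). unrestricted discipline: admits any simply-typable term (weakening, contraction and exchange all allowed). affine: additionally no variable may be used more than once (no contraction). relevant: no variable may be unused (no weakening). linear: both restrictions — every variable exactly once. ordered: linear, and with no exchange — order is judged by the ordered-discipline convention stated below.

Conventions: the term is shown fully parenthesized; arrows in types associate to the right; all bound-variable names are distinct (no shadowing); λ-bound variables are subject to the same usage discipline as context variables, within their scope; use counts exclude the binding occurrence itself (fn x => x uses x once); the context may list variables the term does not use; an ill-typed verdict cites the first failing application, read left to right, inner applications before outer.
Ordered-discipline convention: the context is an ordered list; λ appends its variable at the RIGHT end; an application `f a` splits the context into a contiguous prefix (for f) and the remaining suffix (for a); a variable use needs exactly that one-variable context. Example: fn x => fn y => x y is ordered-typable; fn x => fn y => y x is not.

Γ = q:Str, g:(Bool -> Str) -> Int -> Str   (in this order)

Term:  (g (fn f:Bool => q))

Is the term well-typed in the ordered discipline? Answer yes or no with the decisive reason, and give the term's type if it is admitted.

no — f never used (weakening)
usage: q=1; g=1; f (bound)=0
order of uses: g, q
typing: ✓ — Int -> Str
per-discipline verdicts: ordered ✗, linear ✗, affine ✓, relevant ✗, unrestricted ✓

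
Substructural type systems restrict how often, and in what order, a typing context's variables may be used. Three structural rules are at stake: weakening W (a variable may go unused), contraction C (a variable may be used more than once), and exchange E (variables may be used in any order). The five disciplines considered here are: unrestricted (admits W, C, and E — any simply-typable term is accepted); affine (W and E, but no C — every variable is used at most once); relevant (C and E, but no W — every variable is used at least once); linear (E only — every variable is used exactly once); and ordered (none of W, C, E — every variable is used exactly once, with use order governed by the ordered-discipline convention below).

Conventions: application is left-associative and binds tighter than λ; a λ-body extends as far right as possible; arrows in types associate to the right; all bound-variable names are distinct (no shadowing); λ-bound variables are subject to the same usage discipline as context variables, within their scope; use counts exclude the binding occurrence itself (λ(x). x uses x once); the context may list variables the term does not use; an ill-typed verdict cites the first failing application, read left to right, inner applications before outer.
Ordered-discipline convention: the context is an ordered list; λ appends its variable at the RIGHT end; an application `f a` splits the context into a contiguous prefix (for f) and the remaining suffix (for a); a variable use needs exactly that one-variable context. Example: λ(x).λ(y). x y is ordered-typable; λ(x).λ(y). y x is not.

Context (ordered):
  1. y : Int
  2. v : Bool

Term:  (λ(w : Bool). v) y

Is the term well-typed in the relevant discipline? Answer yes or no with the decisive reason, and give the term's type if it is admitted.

no — not simply typable
usage: y=1, v=1, w [bound]=0
uses in reading order: v, y
typing: ill-typed: an argument Int mismatches the expected Bool
across the five disciplines: ordered ✗; linear ✗; affine ✗; relevant ✗; unrestricted ✗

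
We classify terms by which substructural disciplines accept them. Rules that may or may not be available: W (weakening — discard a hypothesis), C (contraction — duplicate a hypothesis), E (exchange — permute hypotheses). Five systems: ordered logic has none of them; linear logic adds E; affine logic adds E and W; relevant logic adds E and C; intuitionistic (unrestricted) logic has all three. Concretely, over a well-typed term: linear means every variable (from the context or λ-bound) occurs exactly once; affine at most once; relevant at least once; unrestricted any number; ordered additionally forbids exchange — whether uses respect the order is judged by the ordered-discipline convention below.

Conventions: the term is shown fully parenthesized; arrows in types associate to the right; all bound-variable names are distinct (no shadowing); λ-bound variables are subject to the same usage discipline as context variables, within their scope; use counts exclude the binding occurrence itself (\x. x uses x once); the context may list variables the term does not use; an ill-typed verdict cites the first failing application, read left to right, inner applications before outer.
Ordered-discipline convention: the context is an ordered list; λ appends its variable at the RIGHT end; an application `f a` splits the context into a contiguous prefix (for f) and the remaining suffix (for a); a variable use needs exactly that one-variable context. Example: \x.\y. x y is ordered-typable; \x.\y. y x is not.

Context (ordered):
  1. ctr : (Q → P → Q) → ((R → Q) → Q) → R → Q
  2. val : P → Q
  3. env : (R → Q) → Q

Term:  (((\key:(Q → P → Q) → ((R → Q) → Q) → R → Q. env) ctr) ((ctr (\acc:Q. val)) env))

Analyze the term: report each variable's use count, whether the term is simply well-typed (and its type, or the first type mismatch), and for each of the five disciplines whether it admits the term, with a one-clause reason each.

use counts: ctr: 2×; val: 1×; env: 2×; key (bound): 0×; acc (bound): 0×
left-to-right use order: env, ctr, ctr, val, env
typing: ✓ — Q
ordered: ✗ — needs contraction — ctr ×2, env ×2; key, acc left unused
linear: ✗ — needs contraction — ctr ×2, env ×2; key, acc left unused
affine: ✗ — needs contraction — ctr ×2, env ×2
relevant: ✗ — key, acc left unused
unrestricted: ✓ — simply typable at Q; W, C, E all held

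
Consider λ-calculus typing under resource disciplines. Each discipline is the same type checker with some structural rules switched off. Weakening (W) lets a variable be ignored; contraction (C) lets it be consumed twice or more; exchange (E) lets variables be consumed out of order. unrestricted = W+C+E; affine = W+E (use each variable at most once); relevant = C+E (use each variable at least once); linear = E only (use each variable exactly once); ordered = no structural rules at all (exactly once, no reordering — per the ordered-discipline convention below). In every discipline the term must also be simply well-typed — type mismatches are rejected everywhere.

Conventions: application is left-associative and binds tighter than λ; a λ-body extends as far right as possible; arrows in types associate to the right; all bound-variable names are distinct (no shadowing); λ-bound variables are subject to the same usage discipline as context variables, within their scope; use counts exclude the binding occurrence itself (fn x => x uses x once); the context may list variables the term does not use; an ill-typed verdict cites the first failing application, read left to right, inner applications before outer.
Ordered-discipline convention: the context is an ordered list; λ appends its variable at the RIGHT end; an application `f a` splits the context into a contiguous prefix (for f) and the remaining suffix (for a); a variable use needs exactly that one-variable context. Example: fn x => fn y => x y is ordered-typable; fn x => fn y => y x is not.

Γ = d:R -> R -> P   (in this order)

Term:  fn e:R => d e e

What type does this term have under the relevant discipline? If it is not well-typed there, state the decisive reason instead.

term : R -> P
usage: d: 1; e (λ-bound): 2
uses in reading order: d, e, e
typing: ✓ — R -> P
per-discipline verdicts: ordered ✗ | linear ✗ | affine ✗ | relevant ✓ | unrestricted ✓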